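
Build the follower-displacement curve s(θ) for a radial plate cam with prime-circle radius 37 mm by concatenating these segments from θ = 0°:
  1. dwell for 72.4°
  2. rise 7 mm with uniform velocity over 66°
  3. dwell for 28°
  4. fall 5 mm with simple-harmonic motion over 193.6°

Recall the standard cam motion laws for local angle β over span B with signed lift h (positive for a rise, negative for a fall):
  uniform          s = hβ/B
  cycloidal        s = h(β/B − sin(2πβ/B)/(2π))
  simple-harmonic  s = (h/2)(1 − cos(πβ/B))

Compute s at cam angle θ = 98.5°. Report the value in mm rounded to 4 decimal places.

seg 1 [0°–72.4°] dwell: s stays 0.0000
seg 2 [72.4°–138.4°] uniform, h=7: θ=98.5° here. β=26.1, B=66. 7·26.1/66 = 2.7682 → s = 2.7682

2.7682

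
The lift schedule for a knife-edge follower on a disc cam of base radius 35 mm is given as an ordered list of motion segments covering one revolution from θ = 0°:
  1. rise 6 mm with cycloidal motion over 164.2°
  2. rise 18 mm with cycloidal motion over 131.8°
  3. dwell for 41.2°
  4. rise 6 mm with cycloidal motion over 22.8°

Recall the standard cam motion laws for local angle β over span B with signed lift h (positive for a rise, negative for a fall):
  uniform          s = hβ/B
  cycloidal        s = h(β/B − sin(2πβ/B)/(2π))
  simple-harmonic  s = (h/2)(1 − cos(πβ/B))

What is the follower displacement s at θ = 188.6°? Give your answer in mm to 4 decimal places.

seg 1 [0°–164.2°] cycloidal, h=6: full span → s += 6 → s = 6.0000
seg 2 [164.2°–296°] cycloidal, h=18: θ=188.6° here. β=24.4, B=131.8. 18·(0.1851 − sin(2π·0.1851)/(2π)) = 0.7022 → s = 6.7022

6.7022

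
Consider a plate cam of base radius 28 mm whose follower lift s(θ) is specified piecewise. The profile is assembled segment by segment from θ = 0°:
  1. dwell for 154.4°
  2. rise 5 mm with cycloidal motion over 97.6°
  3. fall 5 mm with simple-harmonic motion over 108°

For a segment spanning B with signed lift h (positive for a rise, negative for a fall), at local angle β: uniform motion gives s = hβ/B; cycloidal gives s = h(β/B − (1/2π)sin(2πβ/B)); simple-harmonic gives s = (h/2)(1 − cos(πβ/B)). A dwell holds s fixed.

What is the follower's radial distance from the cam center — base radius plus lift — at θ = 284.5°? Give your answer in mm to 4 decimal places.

seg 1 [0°–154.4°] dwell: s stays 0.0000
seg 2 [154.4°–252°] cycloidal, h=5: full span → s += 5 → s = 5.0000
seg 3 [252°–360°] simple-harmonic, h=-5: θ=284.5° here. β=32.5, B=108. -5/2·(1 − cos(π·0.3009)) = -1.0364 → s = 3.9636
radial distance = base radius + s = 28 + 3.9636 = 31.9636

31.9636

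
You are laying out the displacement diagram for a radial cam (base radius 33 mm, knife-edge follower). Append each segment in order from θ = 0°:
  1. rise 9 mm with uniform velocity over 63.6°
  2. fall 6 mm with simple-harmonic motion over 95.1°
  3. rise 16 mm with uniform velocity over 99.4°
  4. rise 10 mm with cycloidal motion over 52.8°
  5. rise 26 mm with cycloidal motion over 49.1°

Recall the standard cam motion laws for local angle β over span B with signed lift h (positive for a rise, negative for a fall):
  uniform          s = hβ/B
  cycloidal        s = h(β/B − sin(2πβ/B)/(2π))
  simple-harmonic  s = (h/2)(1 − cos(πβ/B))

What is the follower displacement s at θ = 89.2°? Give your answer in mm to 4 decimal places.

seg 1 [0°–63.6°] uniform, h=9: full span → s += 9 → s = 9.0000
seg 2 [63.6°–158.7°] simple-harmonic, h=-6: θ=89.2° here. β=25.6, B=95.1. -6/2·(1 − cos(π·0.2692)) = -1.0103 → s = 7.9897

7.9897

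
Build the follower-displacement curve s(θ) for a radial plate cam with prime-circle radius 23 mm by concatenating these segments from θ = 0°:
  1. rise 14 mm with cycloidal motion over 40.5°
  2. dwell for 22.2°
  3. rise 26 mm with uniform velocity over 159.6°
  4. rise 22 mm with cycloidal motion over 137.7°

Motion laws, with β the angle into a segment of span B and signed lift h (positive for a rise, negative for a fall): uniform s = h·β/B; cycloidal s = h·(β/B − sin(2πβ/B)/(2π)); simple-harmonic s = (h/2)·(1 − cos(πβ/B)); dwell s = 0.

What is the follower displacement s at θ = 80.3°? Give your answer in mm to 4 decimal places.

seg 1 [0°–40.5°] cycloidal, h=14: full span → s += 14 → s = 14.0000
seg 2 [40.5°–62.7°] dwell: s stays 14.0000
seg 3 [62.7°–222.3°] uniform, h=26: θ=80.3° here. β=17.6, B=159.6. 26·17.6/159.6 = 2.8672 → s = 16.8672

16.8672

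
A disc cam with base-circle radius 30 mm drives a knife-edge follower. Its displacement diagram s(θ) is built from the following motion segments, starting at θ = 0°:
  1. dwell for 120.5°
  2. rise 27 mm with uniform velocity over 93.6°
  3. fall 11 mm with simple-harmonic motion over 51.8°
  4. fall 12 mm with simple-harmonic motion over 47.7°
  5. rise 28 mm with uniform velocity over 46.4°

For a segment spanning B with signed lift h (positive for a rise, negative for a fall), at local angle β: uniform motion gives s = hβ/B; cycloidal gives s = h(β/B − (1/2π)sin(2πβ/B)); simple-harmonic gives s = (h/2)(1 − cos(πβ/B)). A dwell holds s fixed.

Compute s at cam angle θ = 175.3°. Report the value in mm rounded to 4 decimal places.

seg 1 [0°–120.5°] dwell: s stays 0.0000
seg 2 [120.5°–214.1°] uniform, h=27: θ=175.3° here. β=54.8, B=93.6. 27·54.8/93.6 = 15.8077 → s = 15.8077

15.8077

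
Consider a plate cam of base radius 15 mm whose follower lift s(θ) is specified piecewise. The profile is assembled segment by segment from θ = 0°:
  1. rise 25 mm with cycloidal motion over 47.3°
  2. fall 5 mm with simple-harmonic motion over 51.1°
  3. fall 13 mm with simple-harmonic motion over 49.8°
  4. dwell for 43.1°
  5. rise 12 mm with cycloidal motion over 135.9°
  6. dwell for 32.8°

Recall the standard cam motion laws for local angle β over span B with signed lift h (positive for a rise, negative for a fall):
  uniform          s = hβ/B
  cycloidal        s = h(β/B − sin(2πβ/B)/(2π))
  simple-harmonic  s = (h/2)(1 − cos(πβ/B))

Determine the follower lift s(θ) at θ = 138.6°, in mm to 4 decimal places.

seg 1 [0°–47.3°] cycloidal, h=25: full span → s += 25 → s = 25.0000
seg 2 [47.3°–98.4°] simple-harmonic, h=-5: full span → s += -5 → s = 20.0000
seg 3 [98.4°–148.2°] simple-harmonic, h=-13: θ=138.6° here. β=40.2, B=49.8. -13/2·(1 − cos(π·0.8072)) = -11.8440 → s = 8.1560

8.1560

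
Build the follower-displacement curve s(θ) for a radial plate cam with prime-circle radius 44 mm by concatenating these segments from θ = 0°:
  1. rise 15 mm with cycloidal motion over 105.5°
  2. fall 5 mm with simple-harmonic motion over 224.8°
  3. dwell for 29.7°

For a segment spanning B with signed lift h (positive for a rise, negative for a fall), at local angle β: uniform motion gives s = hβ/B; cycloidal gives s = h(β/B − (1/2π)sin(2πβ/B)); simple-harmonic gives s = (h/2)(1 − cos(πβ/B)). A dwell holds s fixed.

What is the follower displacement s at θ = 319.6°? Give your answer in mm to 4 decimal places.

seg 1 [0°–105.5°] cycloidal, h=15: full span → s += 15 → s = 15.0000
seg 2 [105.5°–330.3°] simple-harmonic, h=-5: θ=319.6° here. β=214.1, B=224.8. -5/2·(1 − cos(π·0.9524)) = -4.9721 → s = 10.0279

10.0279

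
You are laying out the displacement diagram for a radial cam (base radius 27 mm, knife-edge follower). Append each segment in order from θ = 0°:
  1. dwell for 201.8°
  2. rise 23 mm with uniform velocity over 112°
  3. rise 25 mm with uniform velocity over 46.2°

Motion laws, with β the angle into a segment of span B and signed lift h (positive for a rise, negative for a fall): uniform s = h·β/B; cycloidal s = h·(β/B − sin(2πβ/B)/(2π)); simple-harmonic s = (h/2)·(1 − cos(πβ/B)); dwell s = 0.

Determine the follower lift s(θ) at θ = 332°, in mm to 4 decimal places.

seg 1 [0°–201.8°] dwell: s stays 0.0000
seg 2 [201.8°–313.8°] uniform, h=23: full span → s += 23 → s = 23.0000
seg 3 [313.8°–360°] uniform, h=25: θ=332° here. β=18.2, B=46.2. 25·18.2/46.2 = 9.8485 → s = 32.8485

32.8485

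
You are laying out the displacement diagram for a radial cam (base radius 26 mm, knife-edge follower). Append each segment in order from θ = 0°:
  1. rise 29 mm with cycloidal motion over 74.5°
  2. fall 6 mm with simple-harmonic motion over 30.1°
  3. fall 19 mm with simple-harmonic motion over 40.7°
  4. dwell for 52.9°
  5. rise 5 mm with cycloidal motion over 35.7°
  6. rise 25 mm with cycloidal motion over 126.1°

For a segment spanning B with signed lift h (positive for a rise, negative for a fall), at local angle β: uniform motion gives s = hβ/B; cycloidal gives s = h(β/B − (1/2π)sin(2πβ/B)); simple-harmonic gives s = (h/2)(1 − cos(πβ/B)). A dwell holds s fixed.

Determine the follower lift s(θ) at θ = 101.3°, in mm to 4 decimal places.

seg 1 [0°–74.5°] cycloidal, h=29: full span → s += 29 → s = 29.0000
seg 2 [74.5°–104.6°] simple-harmonic, h=-6: θ=101.3° here. β=26.8, B=30.1. -6/2·(1 − cos(π·0.8904)) = -5.8238 → s = 23.1762

23.1762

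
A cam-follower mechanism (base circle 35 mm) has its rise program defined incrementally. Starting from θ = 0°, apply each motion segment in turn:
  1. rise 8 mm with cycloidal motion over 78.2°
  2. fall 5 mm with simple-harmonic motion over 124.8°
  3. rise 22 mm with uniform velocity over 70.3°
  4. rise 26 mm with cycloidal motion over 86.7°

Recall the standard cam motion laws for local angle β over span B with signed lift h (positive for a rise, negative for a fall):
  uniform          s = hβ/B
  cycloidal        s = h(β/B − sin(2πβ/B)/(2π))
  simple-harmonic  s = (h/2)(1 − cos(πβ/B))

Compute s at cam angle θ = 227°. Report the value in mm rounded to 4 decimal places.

seg 1 [0°–78.2°] cycloidal, h=8: full span → s += 8 → s = 8.0000
seg 2 [78.2°–203°] simple-harmonic, h=-5: full span → s += -5 → s = 3.0000
seg 3 [203°–273.3°] uniform, h=22: θ=227° here. β=24, B=70.3. 22·24/70.3 = 7.5107 → s = 10.5107

10.5107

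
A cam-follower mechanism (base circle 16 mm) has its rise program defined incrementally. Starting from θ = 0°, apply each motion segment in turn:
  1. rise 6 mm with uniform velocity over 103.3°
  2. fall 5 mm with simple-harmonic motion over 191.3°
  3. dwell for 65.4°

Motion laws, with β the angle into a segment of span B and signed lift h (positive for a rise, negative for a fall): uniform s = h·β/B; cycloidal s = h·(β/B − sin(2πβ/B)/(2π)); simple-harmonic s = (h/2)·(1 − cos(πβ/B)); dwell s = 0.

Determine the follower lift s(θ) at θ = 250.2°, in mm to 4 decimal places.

seg 1 [0°–103.3°] uniform, h=6: full span → s += 6 → s = 6.0000
seg 2 [103.3°–294.6°] simple-harmonic, h=-5: θ=250.2° here. β=146.9, B=191.3. -5/2·(1 − cos(π·0.7679)) = -4.3643 → s = 1.6357

1.6357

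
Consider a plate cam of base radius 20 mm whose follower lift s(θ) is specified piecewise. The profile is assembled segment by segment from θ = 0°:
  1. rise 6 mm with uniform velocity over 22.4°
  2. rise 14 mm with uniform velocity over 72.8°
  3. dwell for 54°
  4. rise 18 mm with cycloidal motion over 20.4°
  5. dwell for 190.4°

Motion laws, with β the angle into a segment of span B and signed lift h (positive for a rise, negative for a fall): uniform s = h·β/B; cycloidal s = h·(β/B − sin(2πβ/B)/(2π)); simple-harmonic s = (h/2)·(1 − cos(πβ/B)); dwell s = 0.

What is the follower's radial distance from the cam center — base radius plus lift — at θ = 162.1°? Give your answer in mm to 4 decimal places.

seg 1 [0°–22.4°] uniform, h=6: full span → s += 6 → s = 6.0000
seg 2 [22.4°–95.2°] uniform, h=14: full span → s += 14 → s = 20.0000
seg 3 [95.2°–149.2°] dwell: s stays 20.0000
seg 4 [149.2°–169.6°] cycloidal, h=18: θ=162.1° here. β=12.9, B=20.4. 18·(0.6324 − sin(2π·0.6324)/(2π)) = 13.4995 → s = 33.4995
radial distance = base radius + s = 20 + 33.4995 = 53.4995

53.4995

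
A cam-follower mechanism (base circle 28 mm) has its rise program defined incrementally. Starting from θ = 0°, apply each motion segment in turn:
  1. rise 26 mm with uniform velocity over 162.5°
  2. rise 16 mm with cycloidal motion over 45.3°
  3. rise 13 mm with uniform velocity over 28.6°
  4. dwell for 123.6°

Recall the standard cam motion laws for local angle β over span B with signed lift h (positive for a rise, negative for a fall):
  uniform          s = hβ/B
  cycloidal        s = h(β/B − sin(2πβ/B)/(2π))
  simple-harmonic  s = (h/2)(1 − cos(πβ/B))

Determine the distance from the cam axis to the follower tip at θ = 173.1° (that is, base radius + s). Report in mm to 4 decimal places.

seg 1 [0°–162.5°] uniform, h=26: full span → s += 26 → s = 26.0000
seg 2 [162.5°–207.8°] cycloidal, h=16: θ=173.1° here. β=10.6, B=45.3. 16·(0.2340 − sin(2π·0.2340)/(2π)) = 1.2103 → s = 27.2103
radial distance = base radius + s = 28 + 27.2103 = 55.2103

55.2103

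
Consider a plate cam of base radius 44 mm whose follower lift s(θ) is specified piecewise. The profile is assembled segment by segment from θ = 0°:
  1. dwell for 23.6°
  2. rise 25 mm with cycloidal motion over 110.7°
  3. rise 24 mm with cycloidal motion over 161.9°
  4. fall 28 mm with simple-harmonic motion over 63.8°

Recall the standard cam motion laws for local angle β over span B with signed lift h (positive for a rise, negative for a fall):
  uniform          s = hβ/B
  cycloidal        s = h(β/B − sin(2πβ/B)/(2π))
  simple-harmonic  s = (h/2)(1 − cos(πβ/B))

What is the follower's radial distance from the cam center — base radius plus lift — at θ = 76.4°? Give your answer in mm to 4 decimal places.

seg 1 [0°–23.6°] dwell: s stays 0.0000
seg 2 [23.6°–134.3°] cycloidal, h=25: θ=76.4° here. β=52.8, B=110.7. 25·(0.4770 − sin(2π·0.4770)/(2π)) = 11.3502 → s = 11.3502
radial distance = base radius + s = 44 + 11.3502 = 55.3502

55.3502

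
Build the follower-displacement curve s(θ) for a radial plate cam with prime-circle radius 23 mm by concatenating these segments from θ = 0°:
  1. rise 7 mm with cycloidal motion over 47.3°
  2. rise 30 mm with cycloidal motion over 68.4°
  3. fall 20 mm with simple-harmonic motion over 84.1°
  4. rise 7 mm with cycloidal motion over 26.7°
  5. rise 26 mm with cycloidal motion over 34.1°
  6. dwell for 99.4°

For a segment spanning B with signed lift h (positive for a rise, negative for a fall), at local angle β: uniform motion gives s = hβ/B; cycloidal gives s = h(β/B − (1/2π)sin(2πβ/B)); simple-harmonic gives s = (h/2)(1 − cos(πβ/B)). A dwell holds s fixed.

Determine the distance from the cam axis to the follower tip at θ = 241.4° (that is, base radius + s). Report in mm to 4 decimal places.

seg 1 [0°–47.3°] cycloidal, h=7: full span → s += 7 → s = 7.0000
seg 2 [47.3°–115.7°] cycloidal, h=30: full span → s += 30 → s = 37.0000
seg 3 [115.7°–199.8°] simple-harmonic, h=-20: full span → s += -20 → s = 17.0000
seg 4 [199.8°–226.5°] cycloidal, h=7: full span → s += 7 → s = 24.0000
seg 5 [226.5°–260.6°] cycloidal, h=26: θ=241.4° here. β=14.9, B=34.1. 26·(0.4370 − sin(2π·0.4370)/(2π)) = 9.7640 → s = 33.7640
radial distance = base radius + s = 23 + 33.7640 = 56.7640

56.7640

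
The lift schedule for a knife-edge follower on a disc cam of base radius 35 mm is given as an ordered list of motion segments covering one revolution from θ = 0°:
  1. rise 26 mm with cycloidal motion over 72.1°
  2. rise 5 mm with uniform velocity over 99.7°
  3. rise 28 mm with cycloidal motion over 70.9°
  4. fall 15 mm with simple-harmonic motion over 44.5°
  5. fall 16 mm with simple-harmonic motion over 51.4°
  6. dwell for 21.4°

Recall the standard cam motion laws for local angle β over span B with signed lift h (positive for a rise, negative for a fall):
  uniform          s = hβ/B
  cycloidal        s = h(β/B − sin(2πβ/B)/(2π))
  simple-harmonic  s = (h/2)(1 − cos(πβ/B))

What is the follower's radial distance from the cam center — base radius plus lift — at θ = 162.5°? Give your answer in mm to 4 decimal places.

seg 1 [0°–72.1°] cycloidal, h=26: full span → s += 26 → s = 26.0000
seg 2 [72.1°–171.8°] uniform, h=5: θ=162.5° here. β=90.4, B=99.7. 5·90.4/99.7 = 4.5336 → s = 30.5336
radial distance = base radius + s = 35 + 30.5336 = 65.5336

65.5336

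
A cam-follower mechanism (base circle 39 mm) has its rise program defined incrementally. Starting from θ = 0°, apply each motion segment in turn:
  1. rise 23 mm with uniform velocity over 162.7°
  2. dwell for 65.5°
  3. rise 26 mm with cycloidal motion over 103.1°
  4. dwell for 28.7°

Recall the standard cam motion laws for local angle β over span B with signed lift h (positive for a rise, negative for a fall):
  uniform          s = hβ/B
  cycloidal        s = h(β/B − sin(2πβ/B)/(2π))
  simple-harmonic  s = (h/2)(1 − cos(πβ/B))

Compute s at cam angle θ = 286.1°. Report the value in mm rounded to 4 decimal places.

seg 1 [0°–162.7°] uniform, h=23: full span → s += 23 → s = 23.0000
seg 2 [162.7°–228.2°] dwell: s stays 23.0000
seg 3 [228.2°–331.3°] cycloidal, h=26: θ=286.1° here. β=57.9, B=103.1. 26·(0.5616 − sin(2π·0.5616)/(2π)) = 16.1630 → s = 39.1630

39.1630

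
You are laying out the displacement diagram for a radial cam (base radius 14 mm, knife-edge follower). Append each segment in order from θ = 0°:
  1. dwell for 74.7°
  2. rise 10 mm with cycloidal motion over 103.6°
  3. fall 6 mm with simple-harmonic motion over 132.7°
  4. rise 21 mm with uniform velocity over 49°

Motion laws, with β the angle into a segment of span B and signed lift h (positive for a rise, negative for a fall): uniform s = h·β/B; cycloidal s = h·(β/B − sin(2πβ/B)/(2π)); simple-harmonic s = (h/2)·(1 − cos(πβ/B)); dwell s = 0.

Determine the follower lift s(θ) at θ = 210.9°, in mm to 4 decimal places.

seg 1 [0°–74.7°] dwell: s stays 0.0000
seg 2 [74.7°–178.3°] cycloidal, h=10: full span → s += 10 → s = 10.0000
seg 3 [178.3°–311°] simple-harmonic, h=-6: θ=210.9° here. β=32.6, B=132.7. -6/2·(1 − cos(π·0.2457)) = -0.8500 → s = 9.1500

9.1500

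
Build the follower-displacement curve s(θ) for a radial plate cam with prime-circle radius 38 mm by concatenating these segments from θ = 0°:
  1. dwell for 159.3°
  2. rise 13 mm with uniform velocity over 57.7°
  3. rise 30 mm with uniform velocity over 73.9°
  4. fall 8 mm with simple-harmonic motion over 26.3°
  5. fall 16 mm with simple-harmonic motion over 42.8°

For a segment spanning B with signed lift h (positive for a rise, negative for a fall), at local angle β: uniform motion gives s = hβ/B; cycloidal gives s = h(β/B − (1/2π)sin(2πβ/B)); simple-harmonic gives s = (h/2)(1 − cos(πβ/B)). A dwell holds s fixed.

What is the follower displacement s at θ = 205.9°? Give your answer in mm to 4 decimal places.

seg 1 [0°–159.3°] dwell: s stays 0.0000
seg 2 [159.3°–217°] uniform, h=13: θ=205.9° here. β=46.6, B=57.7. 13·46.6/57.7 = 10.4991 → s = 10.4991

10.4991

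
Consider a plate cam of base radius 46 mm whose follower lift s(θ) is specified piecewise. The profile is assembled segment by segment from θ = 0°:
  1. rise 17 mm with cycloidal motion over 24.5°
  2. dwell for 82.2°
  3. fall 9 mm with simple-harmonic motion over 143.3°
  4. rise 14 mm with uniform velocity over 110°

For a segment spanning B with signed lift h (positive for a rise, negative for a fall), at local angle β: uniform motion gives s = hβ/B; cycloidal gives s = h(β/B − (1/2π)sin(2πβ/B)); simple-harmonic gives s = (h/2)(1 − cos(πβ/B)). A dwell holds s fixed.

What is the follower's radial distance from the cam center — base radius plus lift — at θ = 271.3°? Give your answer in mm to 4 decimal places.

seg 1 [0°–24.5°] cycloidal, h=17: full span → s += 17 → s = 17.0000
seg 2 [24.5°–106.7°] dwell: s stays 17.0000
seg 3 [106.7°–250°] simple-harmonic, h=-9: full span → s += -9 → s = 8.0000
seg 4 [250°–360°] uniform, h=14: θ=271.3° here. β=21.3, B=110. 14·21.3/110 = 2.7109 → s = 10.7109
radial distance = base radius + s = 46 + 10.7109 = 56.7109

56.7109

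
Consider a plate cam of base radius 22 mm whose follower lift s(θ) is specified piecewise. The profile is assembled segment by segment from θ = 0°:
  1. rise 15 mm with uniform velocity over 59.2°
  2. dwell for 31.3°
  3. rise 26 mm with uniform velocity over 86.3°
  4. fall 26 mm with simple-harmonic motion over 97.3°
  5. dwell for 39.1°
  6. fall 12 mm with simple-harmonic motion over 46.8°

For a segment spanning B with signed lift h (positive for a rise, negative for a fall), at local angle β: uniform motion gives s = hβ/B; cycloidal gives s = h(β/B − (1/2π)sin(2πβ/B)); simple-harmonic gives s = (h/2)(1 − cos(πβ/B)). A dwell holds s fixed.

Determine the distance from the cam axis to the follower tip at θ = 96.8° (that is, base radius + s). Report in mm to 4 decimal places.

seg 1 [0°–59.2°] uniform, h=15: full span → s += 15 → s = 15.0000
seg 2 [59.2°–90.5°] dwell: s stays 15.0000
seg 3 [90.5°–176.8°] uniform, h=26: θ=96.8° here. β=6.3, B=86.3. 26·6.3/86.3 = 1.8980 → s = 16.8980
radial distance = base radius + s = 22 + 16.8980 = 38.8980

38.8980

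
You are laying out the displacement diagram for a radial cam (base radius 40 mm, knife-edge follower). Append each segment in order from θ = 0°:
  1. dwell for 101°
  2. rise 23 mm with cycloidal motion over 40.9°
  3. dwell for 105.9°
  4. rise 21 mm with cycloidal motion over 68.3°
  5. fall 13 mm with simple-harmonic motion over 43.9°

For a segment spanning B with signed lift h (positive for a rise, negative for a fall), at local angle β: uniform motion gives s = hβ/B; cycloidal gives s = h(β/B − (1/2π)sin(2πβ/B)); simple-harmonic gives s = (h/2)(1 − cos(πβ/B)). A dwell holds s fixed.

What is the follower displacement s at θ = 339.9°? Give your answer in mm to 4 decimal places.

seg 1 [0°–101°] dwell: s stays 0.0000
seg 2 [101°–141.9°] cycloidal, h=23: full span → s += 23 → s = 23.0000
seg 3 [141.9°–247.8°] dwell: s stays 23.0000
seg 4 [247.8°–316.1°] cycloidal, h=21: full span → s += 21 → s = 44.0000
seg 5 [316.1°–360°] simple-harmonic, h=-13: θ=339.9° here. β=23.8, B=43.9. -13/2·(1 − cos(π·0.5421)) = -7.3580 → s = 36.6420

36.6420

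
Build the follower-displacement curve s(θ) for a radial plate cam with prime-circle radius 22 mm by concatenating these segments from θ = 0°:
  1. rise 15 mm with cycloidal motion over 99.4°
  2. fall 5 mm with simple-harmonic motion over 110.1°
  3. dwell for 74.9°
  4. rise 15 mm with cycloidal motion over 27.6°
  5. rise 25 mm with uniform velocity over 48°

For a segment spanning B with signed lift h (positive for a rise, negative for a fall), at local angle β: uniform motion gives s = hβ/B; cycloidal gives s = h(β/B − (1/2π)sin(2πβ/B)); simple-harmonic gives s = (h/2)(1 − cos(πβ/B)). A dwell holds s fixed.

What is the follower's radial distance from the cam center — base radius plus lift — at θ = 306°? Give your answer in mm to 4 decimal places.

seg 1 [0°–99.4°] cycloidal, h=15: full span → s += 15 → s = 15.0000
seg 2 [99.4°–209.5°] simple-harmonic, h=-5: full span → s += -5 → s = 10.0000
seg 3 [209.5°–284.4°] dwell: s stays 10.0000
seg 4 [284.4°–312°] cycloidal, h=15: θ=306° here. β=21.6, B=27.6. 15·(0.7826 − sin(2π·0.7826)/(2π)) = 14.0765 → s = 24.0765
radial distance = base radius + s = 22 + 24.0765 = 46.0765

46.0765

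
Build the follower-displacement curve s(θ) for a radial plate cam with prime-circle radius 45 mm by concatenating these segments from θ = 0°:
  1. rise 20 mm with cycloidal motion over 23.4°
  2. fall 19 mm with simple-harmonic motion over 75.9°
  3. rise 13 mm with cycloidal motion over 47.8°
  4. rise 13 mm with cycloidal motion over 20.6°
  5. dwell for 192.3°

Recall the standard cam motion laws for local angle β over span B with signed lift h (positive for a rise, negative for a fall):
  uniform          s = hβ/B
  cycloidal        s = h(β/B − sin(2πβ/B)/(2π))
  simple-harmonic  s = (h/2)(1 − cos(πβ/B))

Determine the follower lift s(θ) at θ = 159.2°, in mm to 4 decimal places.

seg 1 [0°–23.4°] cycloidal, h=20: full span → s += 20 → s = 20.0000
seg 2 [23.4°–99.3°] simple-harmonic, h=-19: full span → s += -19 → s = 1.0000
seg 3 [99.3°–147.1°] cycloidal, h=13: full span → s += 13 → s = 14.0000
seg 4 [147.1°–167.7°] cycloidal, h=13: θ=159.2° here. β=12.1, B=20.6. 13·(0.5874 − sin(2π·0.5874)/(2π)) = 8.7156 → s = 22.7156

22.7156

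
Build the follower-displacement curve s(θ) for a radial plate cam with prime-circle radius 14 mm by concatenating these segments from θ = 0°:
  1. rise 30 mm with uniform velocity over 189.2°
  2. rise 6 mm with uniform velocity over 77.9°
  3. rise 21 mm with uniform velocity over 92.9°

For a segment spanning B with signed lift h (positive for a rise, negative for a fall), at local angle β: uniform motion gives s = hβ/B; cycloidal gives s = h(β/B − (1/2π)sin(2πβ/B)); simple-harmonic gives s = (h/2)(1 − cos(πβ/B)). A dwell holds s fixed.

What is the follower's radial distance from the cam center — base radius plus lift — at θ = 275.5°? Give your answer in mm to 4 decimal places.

seg 1 [0°–189.2°] uniform, h=30: full span → s += 30 → s = 30.0000
seg 2 [189.2°–267.1°] uniform, h=6: full span → s += 6 → s = 36.0000
seg 3 [267.1°–360°] uniform, h=21: θ=275.5° here. β=8.4, B=92.9. 21·8.4/92.9 = 1.8988 → s = 37.8988
radial distance = base radius + s = 14 + 37.8988 = 51.8988

51.8988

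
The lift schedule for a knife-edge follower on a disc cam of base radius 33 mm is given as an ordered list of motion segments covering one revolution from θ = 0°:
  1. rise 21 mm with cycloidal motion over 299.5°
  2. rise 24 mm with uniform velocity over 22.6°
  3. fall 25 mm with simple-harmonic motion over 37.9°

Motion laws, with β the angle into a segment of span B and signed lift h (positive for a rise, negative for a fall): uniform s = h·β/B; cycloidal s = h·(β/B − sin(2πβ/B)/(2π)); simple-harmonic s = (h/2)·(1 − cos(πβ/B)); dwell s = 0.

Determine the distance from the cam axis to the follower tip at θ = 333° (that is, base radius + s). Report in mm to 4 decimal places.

seg 1 [0°–299.5°] cycloidal, h=21: full span → s += 21 → s = 21.0000
seg 2 [299.5°–322.1°] uniform, h=24: full span → s += 24 → s = 45.0000
seg 3 [322.1°–360°] simple-harmonic, h=-25: θ=333° here. β=10.9, B=37.9. -25/2·(1 − cos(π·0.2876)) = -4.7644 → s = 40.2356
radial distance = base radius + s = 33 + 40.2356 = 73.2356

73.2356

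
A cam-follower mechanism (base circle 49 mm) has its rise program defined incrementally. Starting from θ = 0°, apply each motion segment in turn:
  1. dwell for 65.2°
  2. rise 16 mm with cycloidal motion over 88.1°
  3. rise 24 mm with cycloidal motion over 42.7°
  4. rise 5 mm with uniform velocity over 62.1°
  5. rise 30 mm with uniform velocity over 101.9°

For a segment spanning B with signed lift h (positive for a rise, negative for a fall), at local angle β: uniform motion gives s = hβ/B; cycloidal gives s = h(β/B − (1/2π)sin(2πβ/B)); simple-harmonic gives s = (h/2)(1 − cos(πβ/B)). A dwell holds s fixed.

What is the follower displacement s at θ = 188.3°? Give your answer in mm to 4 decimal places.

seg 1 [0°–65.2°] dwell: s stays 0.0000
seg 2 [65.2°–153.3°] cycloidal, h=16: full span → s += 16 → s = 16.0000
seg 3 [153.3°–196°] cycloidal, h=24: θ=188.3° here. β=35, B=42.7. 24·(0.8197 − sin(2π·0.8197)/(2π)) = 23.1317 → s = 39.1317

39.1317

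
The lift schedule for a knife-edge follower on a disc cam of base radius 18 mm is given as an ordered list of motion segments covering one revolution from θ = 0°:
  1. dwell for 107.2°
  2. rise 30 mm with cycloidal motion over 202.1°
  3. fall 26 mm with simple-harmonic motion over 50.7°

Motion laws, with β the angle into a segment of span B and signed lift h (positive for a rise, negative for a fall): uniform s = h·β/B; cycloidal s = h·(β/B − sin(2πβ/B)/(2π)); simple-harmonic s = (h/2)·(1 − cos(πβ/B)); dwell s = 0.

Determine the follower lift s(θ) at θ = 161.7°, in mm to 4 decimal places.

seg 1 [0°–107.2°] dwell: s stays 0.0000
seg 2 [107.2°–309.3°] cycloidal, h=30: θ=161.7° here. β=54.5, B=202.1. 30·(0.2697 − sin(2π·0.2697)/(2π)) = 3.3518 → s = 3.3518

3.3518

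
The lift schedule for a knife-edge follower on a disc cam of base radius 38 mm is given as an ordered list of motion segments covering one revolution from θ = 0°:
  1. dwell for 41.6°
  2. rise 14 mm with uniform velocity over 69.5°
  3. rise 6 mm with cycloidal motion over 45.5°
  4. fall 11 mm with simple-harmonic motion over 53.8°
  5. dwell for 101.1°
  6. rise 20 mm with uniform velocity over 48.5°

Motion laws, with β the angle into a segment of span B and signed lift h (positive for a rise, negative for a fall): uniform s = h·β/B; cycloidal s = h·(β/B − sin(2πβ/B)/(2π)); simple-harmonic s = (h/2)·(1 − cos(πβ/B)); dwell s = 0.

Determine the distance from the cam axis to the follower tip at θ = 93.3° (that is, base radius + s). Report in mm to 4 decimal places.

seg 1 [0°–41.6°] dwell: s stays 0.0000
seg 2 [41.6°–111.1°] uniform, h=14: θ=93.3° here. β=51.7, B=69.5. 14·51.7/69.5 = 10.4144 → s = 10.4144
radial distance = base radius + s = 38 + 10.4144 = 48.4144

48.4144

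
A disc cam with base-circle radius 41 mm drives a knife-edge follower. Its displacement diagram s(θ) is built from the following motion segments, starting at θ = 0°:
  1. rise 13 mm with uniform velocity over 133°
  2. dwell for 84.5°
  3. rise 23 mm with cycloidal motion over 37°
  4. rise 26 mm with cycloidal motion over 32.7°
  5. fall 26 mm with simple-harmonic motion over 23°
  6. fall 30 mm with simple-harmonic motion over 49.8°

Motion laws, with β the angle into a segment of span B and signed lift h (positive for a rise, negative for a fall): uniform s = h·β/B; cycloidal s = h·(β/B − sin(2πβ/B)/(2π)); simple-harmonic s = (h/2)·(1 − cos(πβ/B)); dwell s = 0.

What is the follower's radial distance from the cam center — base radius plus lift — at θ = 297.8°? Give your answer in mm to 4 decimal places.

seg 1 [0°–133°] uniform, h=13: full span → s += 13 → s = 13.0000
seg 2 [133°–217.5°] dwell: s stays 13.0000
seg 3 [217.5°–254.5°] cycloidal, h=23: full span → s += 23 → s = 36.0000
seg 4 [254.5°–287.2°] cycloidal, h=26: full span → s += 26 → s = 62.0000
seg 5 [287.2°–310.2°] simple-harmonic, h=-26: θ=297.8° here. β=10.6, B=23. -26/2·(1 − cos(π·0.4609)) = -11.4059 → s = 50.5941
radial distance = base radius + s = 41 + 50.5941 = 91.5941

91.5941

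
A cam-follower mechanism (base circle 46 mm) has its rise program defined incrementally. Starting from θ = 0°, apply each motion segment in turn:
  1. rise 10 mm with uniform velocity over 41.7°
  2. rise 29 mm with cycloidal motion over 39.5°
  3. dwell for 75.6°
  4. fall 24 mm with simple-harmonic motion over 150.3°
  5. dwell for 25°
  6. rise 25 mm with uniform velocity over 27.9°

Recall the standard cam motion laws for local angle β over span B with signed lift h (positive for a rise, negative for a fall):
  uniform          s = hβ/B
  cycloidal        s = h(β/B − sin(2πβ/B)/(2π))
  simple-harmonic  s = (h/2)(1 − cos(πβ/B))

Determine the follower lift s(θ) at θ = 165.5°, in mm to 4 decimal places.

seg 1 [0°–41.7°] uniform, h=10: full span → s += 10 → s = 10.0000
seg 2 [41.7°–81.2°] cycloidal, h=29: full span → s += 29 → s = 39.0000
seg 3 [81.2°–156.8°] dwell: s stays 39.0000
seg 4 [156.8°–307.1°] simple-harmonic, h=-24: θ=165.5° here. β=8.7, B=150.3. -24/2·(1 − cos(π·0.0579)) = -0.1979 → s = 38.8021

38.8021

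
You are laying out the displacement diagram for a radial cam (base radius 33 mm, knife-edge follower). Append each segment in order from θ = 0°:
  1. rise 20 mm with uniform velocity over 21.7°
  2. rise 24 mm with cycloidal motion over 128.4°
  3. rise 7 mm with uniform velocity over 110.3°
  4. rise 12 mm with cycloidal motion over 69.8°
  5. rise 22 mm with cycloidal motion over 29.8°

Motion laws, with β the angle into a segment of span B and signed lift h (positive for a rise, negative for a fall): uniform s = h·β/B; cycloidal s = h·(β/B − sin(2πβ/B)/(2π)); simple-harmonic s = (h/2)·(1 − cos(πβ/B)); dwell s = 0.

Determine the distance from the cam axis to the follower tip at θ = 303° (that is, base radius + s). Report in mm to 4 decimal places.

seg 1 [0°–21.7°] uniform, h=20: full span → s += 20 → s = 20.0000
seg 2 [21.7°–150.1°] cycloidal, h=24: full span → s += 24 → s = 44.0000
seg 3 [150.1°–260.4°] uniform, h=7: full span → s += 7 → s = 51.0000
seg 4 [260.4°–330.2°] cycloidal, h=12: θ=303° here. β=42.6, B=69.8. 12·(0.6103 − sin(2π·0.6103)/(2π)) = 8.5441 → s = 59.5441
radial distance = base radius + s = 33 + 59.5441 = 92.5441

92.5441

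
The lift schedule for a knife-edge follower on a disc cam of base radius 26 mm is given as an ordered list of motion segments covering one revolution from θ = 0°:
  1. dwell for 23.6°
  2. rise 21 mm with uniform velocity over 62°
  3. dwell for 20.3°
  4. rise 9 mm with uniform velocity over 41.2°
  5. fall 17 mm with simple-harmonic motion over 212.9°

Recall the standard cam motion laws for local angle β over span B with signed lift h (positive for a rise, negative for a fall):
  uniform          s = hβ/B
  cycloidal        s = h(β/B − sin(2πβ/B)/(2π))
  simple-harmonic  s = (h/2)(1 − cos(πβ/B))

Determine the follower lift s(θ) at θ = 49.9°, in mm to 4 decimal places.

seg 1 [0°–23.6°] dwell: s stays 0.0000
seg 2 [23.6°–85.6°] uniform, h=21: θ=49.9° here. β=26.3, B=62. 21·26.3/62 = 8.9081 → s = 8.9081

8.9081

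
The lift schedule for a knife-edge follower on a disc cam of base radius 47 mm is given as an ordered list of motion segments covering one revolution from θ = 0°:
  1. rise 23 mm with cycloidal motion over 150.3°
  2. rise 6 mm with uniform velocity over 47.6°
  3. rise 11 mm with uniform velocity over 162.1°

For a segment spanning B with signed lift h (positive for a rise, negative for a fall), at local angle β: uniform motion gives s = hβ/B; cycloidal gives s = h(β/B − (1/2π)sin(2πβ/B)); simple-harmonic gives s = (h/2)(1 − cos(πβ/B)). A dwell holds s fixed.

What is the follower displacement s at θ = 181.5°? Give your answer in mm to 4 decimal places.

seg 1 [0°–150.3°] cycloidal, h=23: full span → s += 23 → s = 23.0000
seg 2 [150.3°–197.9°] uniform, h=6: θ=181.5° here. β=31.2, B=47.6. 6·31.2/47.6 = 3.9328 → s = 26.9328

26.9328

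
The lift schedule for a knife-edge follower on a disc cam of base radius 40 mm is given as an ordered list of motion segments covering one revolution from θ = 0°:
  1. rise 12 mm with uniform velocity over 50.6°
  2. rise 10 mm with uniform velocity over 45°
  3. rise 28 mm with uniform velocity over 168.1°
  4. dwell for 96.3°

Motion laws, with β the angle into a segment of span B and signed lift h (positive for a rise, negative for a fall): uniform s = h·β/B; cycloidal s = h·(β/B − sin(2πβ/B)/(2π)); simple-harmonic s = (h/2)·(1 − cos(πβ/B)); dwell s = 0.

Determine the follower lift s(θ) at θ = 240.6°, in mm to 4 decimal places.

seg 1 [0°–50.6°] uniform, h=12: full span → s += 12 → s = 12.0000
seg 2 [50.6°–95.6°] uniform, h=10: full span → s += 10 → s = 22.0000
seg 3 [95.6°–263.7°] uniform, h=28: θ=240.6° here. β=145, B=168.1. 28·145/168.1 = 24.1523 → s = 46.1523

46.1523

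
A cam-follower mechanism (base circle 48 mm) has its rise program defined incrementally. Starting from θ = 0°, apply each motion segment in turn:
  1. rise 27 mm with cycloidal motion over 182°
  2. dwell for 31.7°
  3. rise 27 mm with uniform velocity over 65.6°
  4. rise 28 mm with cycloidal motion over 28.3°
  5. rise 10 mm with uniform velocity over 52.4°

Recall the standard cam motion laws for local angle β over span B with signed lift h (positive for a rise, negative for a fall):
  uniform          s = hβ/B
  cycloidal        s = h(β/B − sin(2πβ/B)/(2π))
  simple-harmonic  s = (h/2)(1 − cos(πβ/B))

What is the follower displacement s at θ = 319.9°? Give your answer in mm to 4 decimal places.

seg 1 [0°–182°] cycloidal, h=27: full span → s += 27 → s = 27.0000
seg 2 [182°–213.7°] dwell: s stays 27.0000
seg 3 [213.7°–279.3°] uniform, h=27: full span → s += 27 → s = 54.0000
seg 4 [279.3°–307.6°] cycloidal, h=28: full span → s += 28 → s = 82.0000
seg 5 [307.6°–360°] uniform, h=10: θ=319.9° here. β=12.3, B=52.4. 10·12.3/52.4 = 2.3473 → s = 84.3473

84.3473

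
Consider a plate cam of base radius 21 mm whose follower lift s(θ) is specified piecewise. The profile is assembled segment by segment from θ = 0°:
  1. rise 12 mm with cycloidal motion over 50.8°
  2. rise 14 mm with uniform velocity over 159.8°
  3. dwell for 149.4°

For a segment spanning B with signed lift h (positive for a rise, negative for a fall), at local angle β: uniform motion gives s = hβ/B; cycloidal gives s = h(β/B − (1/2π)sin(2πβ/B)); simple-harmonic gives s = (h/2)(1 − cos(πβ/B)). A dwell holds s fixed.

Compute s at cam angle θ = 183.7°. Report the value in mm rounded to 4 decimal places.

seg 1 [0°–50.8°] cycloidal, h=12: full span → s += 12 → s = 12.0000
seg 2 [50.8°–210.6°] uniform, h=14: θ=183.7° here. β=132.9, B=159.8. 14·132.9/159.8 = 11.6433 → s = 23.6433

23.6433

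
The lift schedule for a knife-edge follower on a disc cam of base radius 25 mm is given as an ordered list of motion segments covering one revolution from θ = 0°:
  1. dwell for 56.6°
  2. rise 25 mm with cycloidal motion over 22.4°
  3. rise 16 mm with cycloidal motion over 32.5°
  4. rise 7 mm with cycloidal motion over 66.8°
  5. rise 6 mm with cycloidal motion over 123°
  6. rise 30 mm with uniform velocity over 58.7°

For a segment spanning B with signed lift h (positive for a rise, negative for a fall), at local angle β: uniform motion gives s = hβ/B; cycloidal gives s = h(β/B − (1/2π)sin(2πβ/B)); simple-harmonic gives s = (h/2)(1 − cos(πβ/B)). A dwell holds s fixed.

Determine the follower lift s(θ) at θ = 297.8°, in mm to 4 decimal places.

seg 1 [0°–56.6°] dwell: s stays 0.0000
seg 2 [56.6°–79°] cycloidal, h=25: full span → s += 25 → s = 25.0000
seg 3 [79°–111.5°] cycloidal, h=16: full span → s += 16 → s = 41.0000
seg 4 [111.5°–178.3°] cycloidal, h=7: full span → s += 7 → s = 48.0000
seg 5 [178.3°–301.3°] cycloidal, h=6: θ=297.8° here. β=119.5, B=123. 6·(0.9715 − sin(2π·0.9715)/(2π)) = 5.9991 → s = 53.9991

53.9991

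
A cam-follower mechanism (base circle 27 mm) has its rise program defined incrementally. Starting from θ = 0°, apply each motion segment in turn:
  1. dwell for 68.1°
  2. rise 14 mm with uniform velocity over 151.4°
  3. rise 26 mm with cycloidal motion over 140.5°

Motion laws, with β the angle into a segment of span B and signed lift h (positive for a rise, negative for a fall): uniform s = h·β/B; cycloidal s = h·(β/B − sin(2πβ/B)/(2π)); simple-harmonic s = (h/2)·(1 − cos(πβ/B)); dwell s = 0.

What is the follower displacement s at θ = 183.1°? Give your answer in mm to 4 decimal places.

seg 1 [0°–68.1°] dwell: s stays 0.0000
seg 2 [68.1°–219.5°] uniform, h=14: θ=183.1° here. β=115, B=151.4. 14·115/151.4 = 10.6341 → s = 10.6341

10.6341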